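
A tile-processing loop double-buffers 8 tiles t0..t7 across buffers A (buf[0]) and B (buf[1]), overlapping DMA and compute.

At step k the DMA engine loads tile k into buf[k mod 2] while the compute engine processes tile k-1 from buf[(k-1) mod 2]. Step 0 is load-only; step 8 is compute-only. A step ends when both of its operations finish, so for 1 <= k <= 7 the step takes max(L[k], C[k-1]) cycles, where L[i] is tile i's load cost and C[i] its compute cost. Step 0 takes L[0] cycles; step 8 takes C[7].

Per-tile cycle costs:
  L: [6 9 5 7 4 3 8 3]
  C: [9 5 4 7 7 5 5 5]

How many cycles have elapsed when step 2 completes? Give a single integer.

end_cycle[2] = 20

[0] DMA t0→A (6c) ∥ CU idle ⇒ 6c, clock 6
[1] DMA t1→B (9c) ∥ CU A:t0 (9c) ⇒ 9c, clock 15
[2] DMA t2→A (5c) ∥ CU B:t1 (5c) ⇒ 5c, clock 20
[3] DMA t3→B (7c) ∥ CU A:t2 (4c) ⇒ 7c, clock 27
[4] DMA t4→A (4c) ∥ CU B:t3 (7c) ⇒ 7c, clock 34
[5] DMA t5→B (3c) ∥ CU A:t4 (7c) ⇒ 7c, clock 41
[6] DMA t6→A (8c) ∥ CU B:t5 (5c) ⇒ 8c, clock 49
[7] DMA t7→B (3c) ∥ CU A:t6 (5c) ⇒ 5c, clock 54
[8] DMA idle ∥ CU B:t7 (5c) ⇒ 5c, clock 59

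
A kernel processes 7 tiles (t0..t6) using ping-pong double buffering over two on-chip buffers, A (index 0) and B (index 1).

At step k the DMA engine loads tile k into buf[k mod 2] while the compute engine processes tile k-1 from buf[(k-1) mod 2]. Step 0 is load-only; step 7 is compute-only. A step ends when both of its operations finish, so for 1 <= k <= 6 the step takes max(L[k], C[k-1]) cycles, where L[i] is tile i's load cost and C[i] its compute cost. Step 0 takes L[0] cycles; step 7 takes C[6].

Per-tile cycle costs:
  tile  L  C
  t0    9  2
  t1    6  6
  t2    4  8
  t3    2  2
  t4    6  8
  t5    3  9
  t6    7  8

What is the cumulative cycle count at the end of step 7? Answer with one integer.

end_cycle[7] = 60

  0. 9=9c; end=9; A:t0 B:-
  1. max(6,2)=6c; end=15; A:t0 B:t1
  2. max(4,6)=6c; end=21; A:t2 B:t1
  3. max(2,8)=8c; end=29; A:t2 B:t3
  4. max(6,2)=6c; end=35; A:t4 B:t3
  5. max(3,8)=8c; end=43; A:t4 B:t5
  6. max(7,9)=9c; end=52; A:t6 B:t5
  7. 8=8c; end=60; A:t6 B:t5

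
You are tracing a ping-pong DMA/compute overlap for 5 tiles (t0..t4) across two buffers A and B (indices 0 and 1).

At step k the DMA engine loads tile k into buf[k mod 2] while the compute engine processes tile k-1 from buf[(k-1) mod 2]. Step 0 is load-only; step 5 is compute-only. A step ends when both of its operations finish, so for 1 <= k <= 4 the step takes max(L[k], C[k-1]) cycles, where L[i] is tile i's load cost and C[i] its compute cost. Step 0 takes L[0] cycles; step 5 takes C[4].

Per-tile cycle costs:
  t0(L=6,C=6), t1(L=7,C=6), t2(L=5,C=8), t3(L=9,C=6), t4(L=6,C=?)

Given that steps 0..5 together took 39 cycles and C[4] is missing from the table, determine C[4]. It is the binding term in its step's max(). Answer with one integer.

step 0 → dur = L[0]=6 = 6
step 1 → dur = max(L[1]=7, C[0]=6) = 7
step 2 → dur = max(L[2]=5, C[1]=6) = 6
step 3 → dur = max(L[3]=9, C[2]=8) = 9
step 4 → dur = max(L[4]=6, C[3]=6) = 6
step 5 → dur = C[4]=? = C[4]  (unknown; binding)
sum of known step durations = 34
dur[5] = total - known = 39 - 34 = 5
C[4] is the binding max in step 5, so C[4] = dur[5] = 5

C[4] = 5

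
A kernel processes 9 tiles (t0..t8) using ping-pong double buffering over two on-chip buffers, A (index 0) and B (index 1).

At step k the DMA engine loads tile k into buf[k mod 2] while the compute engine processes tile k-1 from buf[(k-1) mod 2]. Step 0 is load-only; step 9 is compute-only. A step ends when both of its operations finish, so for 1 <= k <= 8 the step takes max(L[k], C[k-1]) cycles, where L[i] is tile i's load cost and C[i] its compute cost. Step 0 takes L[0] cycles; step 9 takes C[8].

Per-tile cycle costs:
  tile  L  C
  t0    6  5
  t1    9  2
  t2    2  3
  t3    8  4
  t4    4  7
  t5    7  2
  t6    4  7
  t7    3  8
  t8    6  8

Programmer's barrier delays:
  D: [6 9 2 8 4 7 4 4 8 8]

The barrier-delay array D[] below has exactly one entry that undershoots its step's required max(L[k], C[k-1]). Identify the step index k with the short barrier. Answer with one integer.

step 0: need L[0]=6 = 6; D[0]=6 ok
step 1: need max(L[1]=9,C[0]=5) = 9; D[1]=9 ok
step 2: need max(L[2]=2,C[1]=2) = 2; D[2]=2 ok
step 3: need max(L[3]=8,C[2]=3) = 8; D[3]=8 ok
step 4: need max(L[4]=4,C[3]=4) = 4; D[4]=4 ok
step 5: need max(L[5]=7,C[4]=7) = 7; D[5]=7 ok
step 6: need max(L[6]=4,C[5]=2) = 4; D[6]=4 ok
step 7: need max(L[7]=3,C[6]=7) = 7; D[7]=4 SHORT
step 8: need max(L[8]=6,C[7]=8) = 8; D[8]=8 ok
step 9: need C[8]=8 = 8; D[9]=8 ok

hazard at step 7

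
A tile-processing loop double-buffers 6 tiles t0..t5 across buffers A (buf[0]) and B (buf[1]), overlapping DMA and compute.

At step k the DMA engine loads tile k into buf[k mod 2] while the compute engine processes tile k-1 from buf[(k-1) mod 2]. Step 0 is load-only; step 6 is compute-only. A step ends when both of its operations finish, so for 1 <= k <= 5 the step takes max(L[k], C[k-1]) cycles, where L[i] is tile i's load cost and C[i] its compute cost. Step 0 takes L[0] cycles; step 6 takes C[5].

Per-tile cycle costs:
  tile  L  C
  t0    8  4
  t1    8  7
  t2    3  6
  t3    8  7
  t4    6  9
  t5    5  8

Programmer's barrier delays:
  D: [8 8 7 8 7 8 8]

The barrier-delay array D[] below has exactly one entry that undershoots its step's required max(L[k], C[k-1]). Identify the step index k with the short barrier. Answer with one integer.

hazard at step 5

[0] required=L[0]=8=8 vs D=8 ok
[1] required=max(L[1]=8,C[0]=4)=8 vs D=8 ok
[2] required=max(L[2]=3,C[1]=7)=7 vs D=7 ok
[3] required=max(L[3]=8,C[2]=6)=8 vs D=8 ok
[4] required=max(L[4]=6,C[3]=7)=7 vs D=7 ok
[5] required=max(L[5]=5,C[4]=9)=9 vs D=8 SHORT
[6] required=C[5]=8=8 vs D=8 ok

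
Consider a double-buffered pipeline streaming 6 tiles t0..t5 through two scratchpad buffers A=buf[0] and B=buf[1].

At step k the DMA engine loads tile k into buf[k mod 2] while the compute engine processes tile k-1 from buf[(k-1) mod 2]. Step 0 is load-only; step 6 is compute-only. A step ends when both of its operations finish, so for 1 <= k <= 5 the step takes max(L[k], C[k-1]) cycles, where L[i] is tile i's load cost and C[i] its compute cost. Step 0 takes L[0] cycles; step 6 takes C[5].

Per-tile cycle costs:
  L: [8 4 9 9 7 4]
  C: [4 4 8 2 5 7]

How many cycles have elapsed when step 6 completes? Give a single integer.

k=0 load=t0/8c comp=- wait=8 total=8
k=1 load=t1/4c comp=t0/4c wait=4 total=12
k=2 load=t2/9c comp=t1/4c wait=9 total=21
k=3 load=t3/9c comp=t2/8c wait=9 total=30
k=4 load=t4/7c comp=t3/2c wait=7 total=37
k=5 load=t5/4c comp=t4/5c wait=5 total=42
k=6 load=- comp=t5/7c wait=7 total=49

end_cycle[6] = 49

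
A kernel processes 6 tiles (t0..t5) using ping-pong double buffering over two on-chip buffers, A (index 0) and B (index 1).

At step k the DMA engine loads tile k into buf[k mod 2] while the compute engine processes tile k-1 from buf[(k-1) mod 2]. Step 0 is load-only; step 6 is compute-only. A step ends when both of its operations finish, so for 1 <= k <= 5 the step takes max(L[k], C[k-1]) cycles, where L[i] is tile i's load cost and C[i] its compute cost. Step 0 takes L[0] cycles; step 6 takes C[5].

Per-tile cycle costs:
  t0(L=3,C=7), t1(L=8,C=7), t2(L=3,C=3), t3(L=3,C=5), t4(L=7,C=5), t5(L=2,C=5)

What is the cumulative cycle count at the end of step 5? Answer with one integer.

end_cycle[5] = 33

  0. 3=3c; end=3; A:t0 B:-
  1. max(8,7)=8c; end=11; A:t0 B:t1
  2. max(3,7)=7c; end=18; A:t2 B:t1
  3. max(3,3)=3c; end=21; A:t2 B:t3
  4. max(7,5)=7c; end=28; A:t4 B:t3
  5. max(2,5)=5c; end=33; A:t4 B:t5
  6. 5=5c; end=38; A:t4 B:t5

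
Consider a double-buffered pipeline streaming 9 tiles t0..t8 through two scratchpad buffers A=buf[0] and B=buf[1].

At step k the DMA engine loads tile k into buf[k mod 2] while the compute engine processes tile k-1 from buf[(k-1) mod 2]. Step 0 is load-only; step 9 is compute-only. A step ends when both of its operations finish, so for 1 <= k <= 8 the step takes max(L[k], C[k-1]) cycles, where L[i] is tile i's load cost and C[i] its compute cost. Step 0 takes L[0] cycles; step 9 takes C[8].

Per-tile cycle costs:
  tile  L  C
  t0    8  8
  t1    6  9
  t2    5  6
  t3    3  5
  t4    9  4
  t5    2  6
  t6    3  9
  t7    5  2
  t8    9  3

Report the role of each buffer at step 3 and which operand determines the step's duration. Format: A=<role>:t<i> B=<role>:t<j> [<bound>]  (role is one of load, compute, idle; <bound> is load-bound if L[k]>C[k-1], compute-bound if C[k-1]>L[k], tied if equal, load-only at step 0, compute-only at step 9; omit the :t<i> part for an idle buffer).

k=0 load=t0/8c comp=- wait=8 total=8
k=1 load=t1/6c comp=t0/8c wait=8 total=16
k=2 load=t2/5c comp=t1/9c wait=9 total=25
k=3 load=t3/3c comp=t2/6c wait=6 total=31
k=4 load=t4/9c comp=t3/5c wait=9 total=40
k=5 load=t5/2c comp=t4/4c wait=4 total=44
k=6 load=t6/3c comp=t5/6c wait=6 total=50
k=7 load=t7/5c comp=t6/9c wait=9 total=59
k=8 load=t8/9c comp=t7/2c wait=9 total=68
k=9 load=- comp=t8/3c wait=3 total=71

step 3: A=compute:t2 B=load:t3 [compute-bound]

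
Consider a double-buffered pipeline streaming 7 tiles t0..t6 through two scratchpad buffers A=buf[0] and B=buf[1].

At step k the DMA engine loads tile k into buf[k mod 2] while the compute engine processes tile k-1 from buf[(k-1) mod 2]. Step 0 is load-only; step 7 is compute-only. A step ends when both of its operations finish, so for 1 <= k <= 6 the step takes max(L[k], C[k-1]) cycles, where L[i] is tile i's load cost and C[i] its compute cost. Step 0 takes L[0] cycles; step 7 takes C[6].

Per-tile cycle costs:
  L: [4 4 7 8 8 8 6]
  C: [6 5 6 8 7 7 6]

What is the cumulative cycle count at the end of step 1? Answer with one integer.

end_cycle[1] = 10

step 0: L[0]=4 → dur=4, Σ=4 | A=load:t0 B=idle [load-only]
step 1: L[1]=4 C[0]=6 → dur=6, Σ=10 | A=compute:t0 B=load:t1 [compute-bound]
step 2: L[2]=7 C[1]=5 → dur=7, Σ=17 | A=load:t2 B=compute:t1 [load-bound]
step 3: L[3]=8 C[2]=6 → dur=8, Σ=25 | A=compute:t2 B=load:t3 [load-bound]
step 4: L[4]=8 C[3]=8 → dur=8, Σ=33 | A=load:t4 B=compute:t3 [tied]
step 5: L[5]=8 C[4]=7 → dur=8, Σ=41 | A=compute:t4 B=load:t5 [load-bound]
step 6: L[6]=6 C[5]=7 → dur=7, Σ=48 | A=load:t6 B=compute:t5 [compute-bound]
step 7: C[6]=6 → dur=6, Σ=54 | A=compute:t6 B=idle [compute-only]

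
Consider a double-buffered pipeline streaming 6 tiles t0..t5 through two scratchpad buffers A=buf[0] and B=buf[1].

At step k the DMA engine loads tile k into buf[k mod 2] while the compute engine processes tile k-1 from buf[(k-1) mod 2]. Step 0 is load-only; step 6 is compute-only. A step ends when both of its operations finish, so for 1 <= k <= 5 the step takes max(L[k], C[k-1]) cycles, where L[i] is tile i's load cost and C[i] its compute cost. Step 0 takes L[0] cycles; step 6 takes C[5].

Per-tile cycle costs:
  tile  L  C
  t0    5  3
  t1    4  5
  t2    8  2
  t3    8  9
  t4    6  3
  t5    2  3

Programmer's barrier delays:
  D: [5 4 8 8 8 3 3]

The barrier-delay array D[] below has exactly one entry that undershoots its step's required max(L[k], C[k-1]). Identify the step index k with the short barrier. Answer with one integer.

hazard at step 4

step 0: need L[0]=5 = 5; D[0]=5 ok
step 1: need max(L[1]=4,C[0]=3) = 4; D[1]=4 ok
step 2: need max(L[2]=8,C[1]=5) = 8; D[2]=8 ok
step 3: need max(L[3]=8,C[2]=2) = 8; D[3]=8 ok
step 4: need max(L[4]=6,C[3]=9) = 9; D[4]=8 SHORT
step 5: need max(L[5]=2,C[4]=3) = 3; D[5]=3 ok
step 6: need C[5]=3 = 3; D[6]=3 ok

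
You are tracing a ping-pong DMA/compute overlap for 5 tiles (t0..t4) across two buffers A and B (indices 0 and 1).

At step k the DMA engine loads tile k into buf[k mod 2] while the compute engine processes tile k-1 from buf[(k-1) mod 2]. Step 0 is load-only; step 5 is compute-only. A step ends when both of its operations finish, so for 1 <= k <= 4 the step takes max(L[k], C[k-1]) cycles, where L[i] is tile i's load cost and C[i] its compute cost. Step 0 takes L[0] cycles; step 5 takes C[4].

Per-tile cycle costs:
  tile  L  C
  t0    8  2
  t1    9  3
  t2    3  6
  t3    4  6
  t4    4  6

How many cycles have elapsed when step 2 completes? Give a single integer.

end_cycle[2] = 20

[0] DMA t0→A (8c) ∥ CU idle ⇒ 8c, clock 8
[1] DMA t1→B (9c) ∥ CU A:t0 (2c) ⇒ 9c, clock 17
[2] DMA t2→A (3c) ∥ CU B:t1 (3c) ⇒ 3c, clock 20
[3] DMA t3→B (4c) ∥ CU A:t2 (6c) ⇒ 6c, clock 26
[4] DMA t4→A (4c) ∥ CU B:t3 (6c) ⇒ 6c, clock 32
[5] DMA idle ∥ CU A:t4 (6c) ⇒ 6c, clock 38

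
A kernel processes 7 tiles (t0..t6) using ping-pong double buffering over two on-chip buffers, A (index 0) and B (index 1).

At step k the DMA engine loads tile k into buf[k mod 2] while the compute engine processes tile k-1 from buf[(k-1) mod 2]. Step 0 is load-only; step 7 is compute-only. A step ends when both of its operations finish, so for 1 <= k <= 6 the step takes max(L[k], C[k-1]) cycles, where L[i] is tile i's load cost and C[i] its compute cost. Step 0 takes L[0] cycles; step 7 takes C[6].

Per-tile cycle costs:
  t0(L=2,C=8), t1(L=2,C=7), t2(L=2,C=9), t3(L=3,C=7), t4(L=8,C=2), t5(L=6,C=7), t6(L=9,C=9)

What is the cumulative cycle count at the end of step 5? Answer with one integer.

step 0: L[0]=2 → dur=2, Σ=2 | A=load:t0 B=idle [load-only]
step 1: L[1]=2 C[0]=8 → dur=8, Σ=10 | A=compute:t0 B=load:t1 [compute-bound]
step 2: L[2]=2 C[1]=7 → dur=7, Σ=17 | A=load:t2 B=compute:t1 [compute-bound]
step 3: L[3]=3 C[2]=9 → dur=9, Σ=26 | A=compute:t2 B=load:t3 [compute-bound]
step 4: L[4]=8 C[3]=7 → dur=8, Σ=34 | A=load:t4 B=compute:t3 [load-bound]
step 5: L[5]=6 C[4]=2 → dur=6, Σ=40 | A=compute:t4 B=load:t5 [load-bound]
step 6: L[6]=9 C[5]=7 → dur=9, Σ=49 | A=load:t6 B=compute:t5 [load-bound]
step 7: C[6]=9 → dur=9, Σ=58 | A=compute:t6 B=idle [compute-only]

end_cycle[5] = 40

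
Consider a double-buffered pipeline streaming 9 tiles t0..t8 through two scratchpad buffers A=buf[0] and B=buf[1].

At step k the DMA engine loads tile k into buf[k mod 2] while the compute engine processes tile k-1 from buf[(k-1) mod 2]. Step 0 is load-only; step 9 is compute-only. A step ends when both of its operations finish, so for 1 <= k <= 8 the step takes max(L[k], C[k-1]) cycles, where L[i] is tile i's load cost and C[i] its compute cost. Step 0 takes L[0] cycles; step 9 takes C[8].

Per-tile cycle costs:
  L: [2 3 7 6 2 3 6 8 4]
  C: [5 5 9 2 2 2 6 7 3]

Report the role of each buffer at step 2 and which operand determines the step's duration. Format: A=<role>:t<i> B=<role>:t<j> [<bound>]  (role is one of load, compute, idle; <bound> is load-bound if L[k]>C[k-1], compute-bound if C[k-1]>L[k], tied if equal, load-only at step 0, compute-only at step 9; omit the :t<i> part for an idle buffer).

step 2: A=load:t2 B=compute:t1 [load-bound]

[0] DMA t0→A (2c) ∥ CU idle ⇒ 2c, clock 2
[1] DMA t1→B (3c) ∥ CU A:t0 (5c) ⇒ 5c, clock 7
[2] DMA t2→A (7c) ∥ CU B:t1 (5c) ⇒ 7c, clock 14
[3] DMA t3→B (6c) ∥ CU A:t2 (9c) ⇒ 9c, clock 23
[4] DMA t4→A (2c) ∥ CU B:t3 (2c) ⇒ 2c, clock 25
[5] DMA t5→B (3c) ∥ CU A:t4 (2c) ⇒ 3c, clock 28
[6] DMA t6→A (6c) ∥ CU B:t5 (2c) ⇒ 6c, clock 34
[7] DMA t7→B (8c) ∥ CU A:t6 (6c) ⇒ 8c, clock 42
[8] DMA t8→A (4c) ∥ CU B:t7 (7c) ⇒ 7c, clock 49
[9] DMA idle ∥ CU A:t8 (3c) ⇒ 3c, clock 52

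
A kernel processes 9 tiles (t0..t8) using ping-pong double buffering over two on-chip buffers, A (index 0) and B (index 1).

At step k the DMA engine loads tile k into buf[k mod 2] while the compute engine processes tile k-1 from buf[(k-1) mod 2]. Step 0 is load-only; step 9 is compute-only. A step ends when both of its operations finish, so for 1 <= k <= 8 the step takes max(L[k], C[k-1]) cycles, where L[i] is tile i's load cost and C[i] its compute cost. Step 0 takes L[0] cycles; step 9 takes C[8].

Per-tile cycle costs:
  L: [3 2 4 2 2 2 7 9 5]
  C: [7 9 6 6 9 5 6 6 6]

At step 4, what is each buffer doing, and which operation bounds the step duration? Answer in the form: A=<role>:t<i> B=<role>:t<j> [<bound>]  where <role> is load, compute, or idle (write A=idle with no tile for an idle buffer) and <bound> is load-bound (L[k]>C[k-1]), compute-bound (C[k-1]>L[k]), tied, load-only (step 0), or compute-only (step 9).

step 4: A=load:t4 B=compute:t3 [compute-bound]

k=0 load=t0/3c comp=- wait=3 total=3
k=1 load=t1/2c comp=t0/7c wait=7 total=10
k=2 load=t2/4c comp=t1/9c wait=9 total=19
k=3 load=t3/2c comp=t2/6c wait=6 total=25
k=4 load=t4/2c comp=t3/6c wait=6 total=31
k=5 load=t5/2c comp=t4/9c wait=9 total=40
k=6 load=t6/7c comp=t5/5c wait=7 total=47
k=7 load=t7/9c comp=t6/6c wait=9 total=56
k=8 load=t8/5c comp=t7/6c wait=6 total=62
k=9 load=- comp=t8/6c wait=6 total=68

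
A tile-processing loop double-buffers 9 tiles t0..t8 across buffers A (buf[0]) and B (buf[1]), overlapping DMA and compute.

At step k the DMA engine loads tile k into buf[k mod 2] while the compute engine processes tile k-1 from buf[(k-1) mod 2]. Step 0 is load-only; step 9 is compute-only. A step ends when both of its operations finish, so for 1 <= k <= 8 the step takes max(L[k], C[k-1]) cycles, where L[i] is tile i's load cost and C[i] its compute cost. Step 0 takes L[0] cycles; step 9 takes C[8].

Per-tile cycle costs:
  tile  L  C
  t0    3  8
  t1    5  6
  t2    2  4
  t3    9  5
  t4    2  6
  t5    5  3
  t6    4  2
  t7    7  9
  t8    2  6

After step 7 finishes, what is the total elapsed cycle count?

k=0 load=t0/3c comp=- wait=3 total=3
k=1 load=t1/5c comp=t0/8c wait=8 total=11
k=2 load=t2/2c comp=t1/6c wait=6 total=17
k=3 load=t3/9c comp=t2/4c wait=9 total=26
k=4 load=t4/2c comp=t3/5c wait=5 total=31
k=5 load=t5/5c comp=t4/6c wait=6 total=37
k=6 load=t6/4c comp=t5/3c wait=4 total=41
k=7 load=t7/7c comp=t6/2c wait=7 total=48
k=8 load=t8/2c comp=t7/9c wait=9 total=57
k=9 load=- comp=t8/6c wait=6 total=63

end_cycle[7] = 48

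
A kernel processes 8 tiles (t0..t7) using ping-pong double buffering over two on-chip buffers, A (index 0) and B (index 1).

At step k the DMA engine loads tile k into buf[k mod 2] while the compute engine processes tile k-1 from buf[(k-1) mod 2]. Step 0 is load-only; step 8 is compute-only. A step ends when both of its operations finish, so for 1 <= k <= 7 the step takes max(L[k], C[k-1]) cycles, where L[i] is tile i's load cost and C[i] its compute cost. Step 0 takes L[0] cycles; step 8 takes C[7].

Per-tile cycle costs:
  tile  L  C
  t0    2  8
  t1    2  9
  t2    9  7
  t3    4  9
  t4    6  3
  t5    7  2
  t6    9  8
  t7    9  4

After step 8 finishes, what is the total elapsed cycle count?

end_cycle[8] = 64

[0] DMA t0→A (2c) ∥ CU idle ⇒ 2c, clock 2
[1] DMA t1→B (2c) ∥ CU A:t0 (8c) ⇒ 8c, clock 10
[2] DMA t2→A (9c) ∥ CU B:t1 (9c) ⇒ 9c, clock 19
[3] DMA t3→B (4c) ∥ CU A:t2 (7c) ⇒ 7c, clock 26
[4] DMA t4→A (6c) ∥ CU B:t3 (9c) ⇒ 9c, clock 35
[5] DMA t5→B (7c) ∥ CU A:t4 (3c) ⇒ 7c, clock 42
[6] DMA t6→A (9c) ∥ CU B:t5 (2c) ⇒ 9c, clock 51
[7] DMA t7→B (9c) ∥ CU A:t6 (8c) ⇒ 9c, clock 60
[8] DMA idle ∥ CU B:t7 (4c) ⇒ 4c, clock 64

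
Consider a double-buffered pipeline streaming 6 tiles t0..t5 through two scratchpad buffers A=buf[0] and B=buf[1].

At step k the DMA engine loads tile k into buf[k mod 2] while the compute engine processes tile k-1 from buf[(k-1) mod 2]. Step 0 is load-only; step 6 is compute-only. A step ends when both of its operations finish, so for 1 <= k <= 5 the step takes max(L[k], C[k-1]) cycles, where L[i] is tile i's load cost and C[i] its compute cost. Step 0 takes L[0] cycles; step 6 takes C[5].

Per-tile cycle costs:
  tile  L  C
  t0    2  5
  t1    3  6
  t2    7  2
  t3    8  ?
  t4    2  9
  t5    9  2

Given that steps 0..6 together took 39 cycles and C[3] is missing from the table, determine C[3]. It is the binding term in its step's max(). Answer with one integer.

C[3] = 6

step 0 → dur = L[0]=2 = 2
step 1 → dur = max(L[1]=3, C[0]=5) = 5
step 2 → dur = max(L[2]=7, C[1]=6) = 7
step 3 → dur = max(L[3]=8, C[2]=2) = 8
step 4 → dur = max(L[4]=2, C[3]=?) = C[3]  (unknown; binding)
step 5 → dur = max(L[5]=9, C[4]=9) = 9
step 6 → dur = C[5]=2 = 2
sum of known step durations = 33
dur[4] = total - known = 39 - 33 = 6
C[3] is the binding max in step 4, so C[3] = dur[4] = 6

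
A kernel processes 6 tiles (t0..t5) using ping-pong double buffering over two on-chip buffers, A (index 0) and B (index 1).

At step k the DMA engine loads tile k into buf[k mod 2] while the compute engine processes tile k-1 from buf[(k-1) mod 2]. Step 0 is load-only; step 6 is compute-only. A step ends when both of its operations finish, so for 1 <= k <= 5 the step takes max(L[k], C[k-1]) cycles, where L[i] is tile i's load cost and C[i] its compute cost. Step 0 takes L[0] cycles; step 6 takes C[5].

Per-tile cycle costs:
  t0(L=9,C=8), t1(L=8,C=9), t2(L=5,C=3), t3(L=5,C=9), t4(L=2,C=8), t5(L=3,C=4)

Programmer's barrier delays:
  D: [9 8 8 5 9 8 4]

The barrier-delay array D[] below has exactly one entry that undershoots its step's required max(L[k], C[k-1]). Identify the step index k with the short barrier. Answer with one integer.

hazard at step 2

[0] required=L[0]=9=9 vs D=9 ok
[1] required=max(L[1]=8,C[0]=8)=8 vs D=8 ok
[2] required=max(L[2]=5,C[1]=9)=9 vs D=8 SHORT
[3] required=max(L[3]=5,C[2]=3)=5 vs D=5 ok
[4] required=max(L[4]=2,C[3]=9)=9 vs D=9 ok
[5] required=max(L[5]=3,C[4]=8)=8 vs D=8 ok
[6] required=C[5]=4=4 vs D=4 ok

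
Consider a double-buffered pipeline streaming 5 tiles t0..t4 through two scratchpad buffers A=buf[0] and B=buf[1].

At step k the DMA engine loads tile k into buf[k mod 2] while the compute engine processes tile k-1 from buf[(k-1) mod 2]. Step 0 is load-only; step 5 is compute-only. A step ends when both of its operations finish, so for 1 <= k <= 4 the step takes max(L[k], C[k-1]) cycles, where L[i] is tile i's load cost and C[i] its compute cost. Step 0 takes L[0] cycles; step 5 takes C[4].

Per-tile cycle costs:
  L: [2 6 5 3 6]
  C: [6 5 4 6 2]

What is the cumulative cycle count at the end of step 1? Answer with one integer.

k=0 load=t0/2c comp=- wait=2 total=2
k=1 load=t1/6c comp=t0/6c wait=6 total=8
k=2 load=t2/5c comp=t1/5c wait=5 total=13
k=3 load=t3/3c comp=t2/4c wait=4 total=17
k=4 load=t4/6c comp=t3/6c wait=6 total=23
k=5 load=- comp=t4/2c wait=2 total=25

end_cycle[1] = 8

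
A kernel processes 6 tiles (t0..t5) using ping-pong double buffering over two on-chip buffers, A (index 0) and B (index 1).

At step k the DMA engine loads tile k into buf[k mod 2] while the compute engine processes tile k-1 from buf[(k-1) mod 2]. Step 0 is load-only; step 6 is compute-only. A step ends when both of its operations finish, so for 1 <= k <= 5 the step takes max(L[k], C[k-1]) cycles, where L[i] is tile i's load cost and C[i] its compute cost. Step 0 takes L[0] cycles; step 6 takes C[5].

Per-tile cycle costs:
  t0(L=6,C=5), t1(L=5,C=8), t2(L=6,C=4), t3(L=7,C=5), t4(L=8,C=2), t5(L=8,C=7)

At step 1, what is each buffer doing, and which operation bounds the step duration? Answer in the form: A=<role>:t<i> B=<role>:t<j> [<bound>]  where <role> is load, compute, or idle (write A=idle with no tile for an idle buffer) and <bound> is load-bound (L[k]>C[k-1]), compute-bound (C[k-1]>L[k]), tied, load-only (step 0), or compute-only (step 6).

step 1: A=compute:t0 B=load:t1 [tied]

[0] DMA t0→A (6c) ∥ CU idle ⇒ 6c, clock 6
[1] DMA t1→B (5c) ∥ CU A:t0 (5c) ⇒ 5c, clock 11
[2] DMA t2→A (6c) ∥ CU B:t1 (8c) ⇒ 8c, clock 19
[3] DMA t3→B (7c) ∥ CU A:t2 (4c) ⇒ 7c, clock 26
[4] DMA t4→A (8c) ∥ CU B:t3 (5c) ⇒ 8c, clock 34
[5] DMA t5→B (8c) ∥ CU A:t4 (2c) ⇒ 8c, clock 42
[6] DMA idle ∥ CU B:t5 (7c) ⇒ 7c, clock 49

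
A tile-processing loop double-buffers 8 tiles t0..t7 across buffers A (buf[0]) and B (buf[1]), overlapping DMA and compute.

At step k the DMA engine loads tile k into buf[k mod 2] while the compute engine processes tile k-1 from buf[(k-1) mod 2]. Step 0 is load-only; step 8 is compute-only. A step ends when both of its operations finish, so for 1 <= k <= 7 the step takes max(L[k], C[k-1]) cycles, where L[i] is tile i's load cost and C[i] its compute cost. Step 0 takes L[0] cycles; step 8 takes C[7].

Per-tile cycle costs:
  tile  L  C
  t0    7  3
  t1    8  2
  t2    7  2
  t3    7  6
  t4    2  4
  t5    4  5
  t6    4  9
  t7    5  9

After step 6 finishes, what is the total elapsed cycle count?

end_cycle[6] = 44

  0. 7=7c; end=7; A:t0 B:-
  1. max(8,3)=8c; end=15; A:t0 B:t1
  2. max(7,2)=7c; end=22; A:t2 B:t1
  3. max(7,2)=7c; end=29; A:t2 B:t3
  4. max(2,6)=6c; end=35; A:t4 B:t3
  5. max(4,4)=4c; end=39; A:t4 B:t5
  6. max(4,5)=5c; end=44; A:t6 B:t5
  7. max(5,9)=9c; end=53; A:t6 B:t7
  8. 9=9c; end=62; A:t6 B:t7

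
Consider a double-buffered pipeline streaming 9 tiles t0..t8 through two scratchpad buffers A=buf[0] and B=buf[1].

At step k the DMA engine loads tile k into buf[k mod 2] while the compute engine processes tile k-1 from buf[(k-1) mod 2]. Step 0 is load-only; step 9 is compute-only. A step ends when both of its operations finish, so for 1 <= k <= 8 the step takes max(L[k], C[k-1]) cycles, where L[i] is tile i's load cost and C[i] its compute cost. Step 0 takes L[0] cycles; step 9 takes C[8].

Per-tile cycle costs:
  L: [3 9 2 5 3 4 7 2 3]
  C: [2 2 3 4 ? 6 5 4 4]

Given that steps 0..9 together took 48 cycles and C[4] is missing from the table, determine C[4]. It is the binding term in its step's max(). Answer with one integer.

step 0 = dur = L[0]=3 = 3
step 1 = dur = max(L[1]=9, C[0]=2) = 9
step 2 = dur = max(L[2]=2, C[1]=2) = 2
step 3 = dur = max(L[3]=5, C[2]=3) = 5
step 4 = dur = max(L[4]=3, C[3]=4) = 4
step 5 = dur = max(L[5]=4, C[4]=?) = C[4]  (unknown; binding)
step 6 = dur = max(L[6]=7, C[5]=6) = 7
step 7 = dur = max(L[7]=2, C[6]=5) = 5
step 8 = dur = max(L[8]=3, C[7]=4) = 4
step 9 = dur = C[8]=4 = 4
sum of known step durations = 43
dur[5] = total - known = 48 - 43 = 5
C[4] is the binding max in step 5, so C[4] = dur[5] = 5

C[4] = 5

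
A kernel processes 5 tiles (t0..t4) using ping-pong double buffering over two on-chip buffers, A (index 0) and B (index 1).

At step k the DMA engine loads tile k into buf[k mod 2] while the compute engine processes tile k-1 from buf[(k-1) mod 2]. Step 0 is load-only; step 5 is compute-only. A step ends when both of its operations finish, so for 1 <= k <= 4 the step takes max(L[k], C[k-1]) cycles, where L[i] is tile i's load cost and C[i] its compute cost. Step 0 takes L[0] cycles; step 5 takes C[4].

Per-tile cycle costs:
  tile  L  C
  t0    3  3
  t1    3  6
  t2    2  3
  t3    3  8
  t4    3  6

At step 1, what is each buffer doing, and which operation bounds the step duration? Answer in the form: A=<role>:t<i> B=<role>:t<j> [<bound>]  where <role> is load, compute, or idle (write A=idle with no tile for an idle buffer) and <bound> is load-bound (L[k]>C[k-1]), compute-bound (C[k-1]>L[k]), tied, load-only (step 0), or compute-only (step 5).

  0. 3=3c; end=3; A:t0 B:-
  1. max(3,3)=3c; end=6; A:t0 B:t1
  2. max(2,6)=6c; end=12; A:t2 B:t1
  3. max(3,3)=3c; end=15; A:t2 B:t3
  4. max(3,8)=8c; end=23; A:t4 B:t3
  5. 6=6c; end=29; A:t4 B:t3

step 1: A=compute:t0 B=load:t1 [tied]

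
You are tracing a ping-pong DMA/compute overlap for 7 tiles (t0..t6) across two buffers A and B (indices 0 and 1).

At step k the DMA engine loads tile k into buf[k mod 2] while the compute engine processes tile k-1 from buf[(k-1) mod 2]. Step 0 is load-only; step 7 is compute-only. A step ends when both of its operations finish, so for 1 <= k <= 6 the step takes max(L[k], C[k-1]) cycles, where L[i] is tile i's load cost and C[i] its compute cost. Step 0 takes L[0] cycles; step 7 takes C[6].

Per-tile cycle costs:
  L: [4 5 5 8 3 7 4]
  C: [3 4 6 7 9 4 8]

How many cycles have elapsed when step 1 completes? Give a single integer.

[0] DMA t0→A (4c) ∥ CU idle ⇒ 4c, clock 4
[1] DMA t1→B (5c) ∥ CU A:t0 (3c) ⇒ 5c, clock 9
[2] DMA t2→A (5c) ∥ CU B:t1 (4c) ⇒ 5c, clock 14
[3] DMA t3→B (8c) ∥ CU A:t2 (6c) ⇒ 8c, clock 22
[4] DMA t4→A (3c) ∥ CU B:t3 (7c) ⇒ 7c, clock 29
[5] DMA t5→B (7c) ∥ CU A:t4 (9c) ⇒ 9c, clock 38
[6] DMA t6→A (4c) ∥ CU B:t5 (4c) ⇒ 4c, clock 42
[7] DMA idle ∥ CU A:t6 (8c) ⇒ 8c, clock 50

end_cycle[1] = 9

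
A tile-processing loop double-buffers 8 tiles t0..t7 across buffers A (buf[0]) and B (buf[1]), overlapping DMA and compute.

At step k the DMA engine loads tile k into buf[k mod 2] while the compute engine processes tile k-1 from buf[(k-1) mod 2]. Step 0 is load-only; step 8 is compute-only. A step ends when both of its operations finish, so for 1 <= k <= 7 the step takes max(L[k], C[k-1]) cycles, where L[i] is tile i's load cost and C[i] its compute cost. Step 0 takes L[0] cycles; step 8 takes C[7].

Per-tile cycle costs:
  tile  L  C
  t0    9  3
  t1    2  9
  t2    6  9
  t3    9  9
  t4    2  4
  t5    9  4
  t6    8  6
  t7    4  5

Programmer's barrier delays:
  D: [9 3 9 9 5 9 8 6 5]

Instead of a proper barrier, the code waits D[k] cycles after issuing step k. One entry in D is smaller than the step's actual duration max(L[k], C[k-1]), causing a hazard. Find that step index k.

k=0 barrier L[0]=9→9c, D[0]=9 ok
k=1 barrier max(L[1]=2,C[0]=3)→3c, D[1]=3 ok
k=2 barrier max(L[2]=6,C[1]=9)→9c, D[2]=9 ok
k=3 barrier max(L[3]=9,C[2]=9)→9c, D[3]=9 ok
k=4 barrier max(L[4]=2,C[3]=9)→9c, D[4]=5 SHORT
k=5 barrier max(L[5]=9,C[4]=4)→9c, D[5]=9 ok
k=6 barrier max(L[6]=8,C[5]=4)→8c, D[6]=8 ok
k=7 barrier max(L[7]=4,C[6]=6)→6c, D[7]=6 ok
k=8 barrier C[7]=5→5c, D[8]=5 ok

hazard at step 4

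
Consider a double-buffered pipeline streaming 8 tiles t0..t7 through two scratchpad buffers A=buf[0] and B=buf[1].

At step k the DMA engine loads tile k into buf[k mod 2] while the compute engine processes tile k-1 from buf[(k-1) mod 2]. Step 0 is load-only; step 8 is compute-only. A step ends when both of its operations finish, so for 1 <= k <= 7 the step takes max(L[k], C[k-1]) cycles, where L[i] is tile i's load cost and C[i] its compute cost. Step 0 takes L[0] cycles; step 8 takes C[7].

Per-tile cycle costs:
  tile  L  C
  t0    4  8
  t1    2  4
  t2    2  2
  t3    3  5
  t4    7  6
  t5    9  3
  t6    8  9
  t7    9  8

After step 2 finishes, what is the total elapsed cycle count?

end_cycle[2] = 16

  0. 4=4c; end=4; A:t0 B:-
  1. max(2,8)=8c; end=12; A:t0 B:t1
  2. max(2,4)=4c; end=16; A:t2 B:t1
  3. max(3,2)=3c; end=19; A:t2 B:t3
  4. max(7,5)=7c; end=26; A:t4 B:t3
  5. max(9,6)=9c; end=35; A:t4 B:t5
  6. max(8,3)=8c; end=43; A:t6 B:t5
  7. max(9,9)=9c; end=52; A:t6 B:t7
  8. 8=8c; end=60; A:t6 B:t7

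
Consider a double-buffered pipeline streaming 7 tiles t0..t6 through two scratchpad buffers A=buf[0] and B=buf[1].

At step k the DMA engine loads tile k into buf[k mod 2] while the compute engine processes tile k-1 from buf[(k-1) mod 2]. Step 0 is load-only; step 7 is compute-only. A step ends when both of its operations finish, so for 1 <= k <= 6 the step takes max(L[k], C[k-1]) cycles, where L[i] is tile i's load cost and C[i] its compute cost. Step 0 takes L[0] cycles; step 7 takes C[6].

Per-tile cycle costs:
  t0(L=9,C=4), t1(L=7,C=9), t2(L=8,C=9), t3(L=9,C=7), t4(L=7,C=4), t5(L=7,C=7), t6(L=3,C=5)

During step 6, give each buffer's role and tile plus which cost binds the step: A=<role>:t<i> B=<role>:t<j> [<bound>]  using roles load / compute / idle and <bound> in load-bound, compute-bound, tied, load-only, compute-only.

  0. 9=9c; end=9; A:t0 B:-
  1. max(7,4)=7c; end=16; A:t0 B:t1
  2. max(8,9)=9c; end=25; A:t2 B:t1
  3. max(9,9)=9c; end=34; A:t2 B:t3
  4. max(7,7)=7c; end=41; A:t4 B:t3
  5. max(7,4)=7c; end=48; A:t4 B:t5
  6. max(3,7)=7c; end=55; A:t6 B:t5
  7. 5=5c; end=60; A:t6 B:t5

step 6: A=load:t6 B=compute:t5 [compute-bound]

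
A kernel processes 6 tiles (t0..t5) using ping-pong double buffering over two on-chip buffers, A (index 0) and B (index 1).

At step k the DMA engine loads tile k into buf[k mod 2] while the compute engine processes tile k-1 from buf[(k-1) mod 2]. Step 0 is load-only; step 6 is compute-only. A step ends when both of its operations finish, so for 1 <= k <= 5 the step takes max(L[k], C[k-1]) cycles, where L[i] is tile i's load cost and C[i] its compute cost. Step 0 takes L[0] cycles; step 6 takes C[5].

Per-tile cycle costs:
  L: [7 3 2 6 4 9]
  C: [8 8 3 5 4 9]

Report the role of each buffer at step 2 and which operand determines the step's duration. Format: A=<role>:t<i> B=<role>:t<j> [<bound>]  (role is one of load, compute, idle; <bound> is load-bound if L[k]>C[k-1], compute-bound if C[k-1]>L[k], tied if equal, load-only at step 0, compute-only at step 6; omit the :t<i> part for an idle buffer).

step 2: A=load:t2 B=compute:t1 [compute-bound]

  0. 7=7c; end=7; A:t0 B:-
  1. max(3,8)=8c; end=15; A:t0 B:t1
  2. max(2,8)=8c; end=23; A:t2 B:t1
  3. max(6,3)=6c; end=29; A:t2 B:t3
  4. max(4,5)=5c; end=34; A:t4 B:t3
  5. max(9,4)=9c; end=43; A:t4 B:t5
  6. 9=9c; end=52; A:t4 B:t5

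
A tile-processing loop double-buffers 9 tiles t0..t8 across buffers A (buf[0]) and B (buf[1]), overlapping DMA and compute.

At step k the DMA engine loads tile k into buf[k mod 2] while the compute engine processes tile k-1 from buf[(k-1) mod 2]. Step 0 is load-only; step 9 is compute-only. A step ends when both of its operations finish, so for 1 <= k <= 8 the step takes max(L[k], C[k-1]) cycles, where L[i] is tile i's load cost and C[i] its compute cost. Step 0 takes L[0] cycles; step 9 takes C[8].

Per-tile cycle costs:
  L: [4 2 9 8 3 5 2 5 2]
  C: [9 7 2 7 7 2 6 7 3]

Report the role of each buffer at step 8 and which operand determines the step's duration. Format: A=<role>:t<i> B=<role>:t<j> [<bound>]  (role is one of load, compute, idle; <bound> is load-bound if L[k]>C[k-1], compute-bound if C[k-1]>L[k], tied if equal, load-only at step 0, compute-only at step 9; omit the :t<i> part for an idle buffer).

step 8: A=load:t8 B=compute:t7 [compute-bound]

  0. 4=4c; end=4; A:t0 B:-
  1. max(2,9)=9c; end=13; A:t0 B:t1
  2. max(9,7)=9c; end=22; A:t2 B:t1
  3. max(8,2)=8c; end=30; A:t2 B:t3
  4. max(3,7)=7c; end=37; A:t4 B:t3
  5. max(5,7)=7c; end=44; A:t4 B:t5
  6. max(2,2)=2c; end=46; A:t6 B:t5
  7. max(5,6)=6c; end=52; A:t6 B:t7
  8. max(2,7)=7c; end=59; A:t8 B:t7
  9. 3=3c; end=62; A:t8 B:t7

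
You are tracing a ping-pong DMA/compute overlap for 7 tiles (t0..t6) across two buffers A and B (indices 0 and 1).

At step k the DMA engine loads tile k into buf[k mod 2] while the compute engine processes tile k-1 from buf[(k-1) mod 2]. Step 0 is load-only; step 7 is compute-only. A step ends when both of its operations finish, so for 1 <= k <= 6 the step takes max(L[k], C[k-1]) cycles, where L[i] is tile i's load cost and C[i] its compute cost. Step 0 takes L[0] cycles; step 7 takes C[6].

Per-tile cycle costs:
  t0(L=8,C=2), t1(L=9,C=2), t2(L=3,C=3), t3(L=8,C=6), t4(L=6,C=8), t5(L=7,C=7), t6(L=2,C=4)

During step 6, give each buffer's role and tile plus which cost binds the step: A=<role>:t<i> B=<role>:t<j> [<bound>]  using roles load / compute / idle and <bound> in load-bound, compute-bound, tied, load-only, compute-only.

step 0: L[0]=8 → dur=8, Σ=8 | A=load:t0 B=idle [load-only]
step 1: L[1]=9 C[0]=2 → dur=9, Σ=17 | A=compute:t0 B=load:t1 [load-bound]
step 2: L[2]=3 C[1]=2 → dur=3, Σ=20 | A=load:t2 B=compute:t1 [load-bound]
step 3: L[3]=8 C[2]=3 → dur=8, Σ=28 | A=compute:t2 B=load:t3 [load-bound]
step 4: L[4]=6 C[3]=6 → dur=6, Σ=34 | A=load:t4 B=compute:t3 [tied]
step 5: L[5]=7 C[4]=8 → dur=8, Σ=42 | A=compute:t4 B=load:t5 [compute-bound]
step 6: L[6]=2 C[5]=7 → dur=7, Σ=49 | A=load:t6 B=compute:t5 [compute-bound]
step 7: C[6]=4 → dur=4, Σ=53 | A=compute:t6 B=idle [compute-only]

step 6: A=load:t6 B=compute:t5 [compute-bound]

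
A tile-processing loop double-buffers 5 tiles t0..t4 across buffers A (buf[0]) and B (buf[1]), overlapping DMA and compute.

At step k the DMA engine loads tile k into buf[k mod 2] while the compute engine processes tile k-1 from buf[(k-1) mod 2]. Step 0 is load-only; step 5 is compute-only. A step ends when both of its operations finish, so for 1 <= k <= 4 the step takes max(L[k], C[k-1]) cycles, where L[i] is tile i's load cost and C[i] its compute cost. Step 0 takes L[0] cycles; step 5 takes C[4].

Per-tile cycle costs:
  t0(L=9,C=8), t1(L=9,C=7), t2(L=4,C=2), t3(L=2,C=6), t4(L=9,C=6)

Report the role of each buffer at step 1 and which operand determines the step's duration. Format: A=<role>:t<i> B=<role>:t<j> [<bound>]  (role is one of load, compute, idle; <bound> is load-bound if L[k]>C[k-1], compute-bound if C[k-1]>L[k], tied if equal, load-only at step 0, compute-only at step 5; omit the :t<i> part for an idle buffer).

k=0 load=t0/9c comp=- wait=9 total=9
k=1 load=t1/9c comp=t0/8c wait=9 total=18
k=2 load=t2/4c comp=t1/7c wait=7 total=25
k=3 load=t3/2c comp=t2/2c wait=2 total=27
k=4 load=t4/9c comp=t3/6c wait=9 total=36
k=5 load=- comp=t4/6c wait=6 total=42

step 1: A=compute:t0 B=load:t1 [load-bound]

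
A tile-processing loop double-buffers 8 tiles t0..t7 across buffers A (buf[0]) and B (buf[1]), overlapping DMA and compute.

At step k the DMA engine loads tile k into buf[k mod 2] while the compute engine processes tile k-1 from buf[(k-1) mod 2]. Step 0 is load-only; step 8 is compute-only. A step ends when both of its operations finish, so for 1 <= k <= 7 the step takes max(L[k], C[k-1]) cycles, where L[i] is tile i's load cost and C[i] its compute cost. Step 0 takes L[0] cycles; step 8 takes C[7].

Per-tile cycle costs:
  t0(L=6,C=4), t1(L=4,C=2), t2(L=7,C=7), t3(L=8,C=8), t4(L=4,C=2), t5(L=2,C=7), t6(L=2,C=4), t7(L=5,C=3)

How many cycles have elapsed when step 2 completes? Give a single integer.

end_cycle[2] = 17

step 0: L[0]=6 → dur=6, Σ=6 | A=load:t0 B=idle [load-only]
step 1: L[1]=4 C[0]=4 → dur=4, Σ=10 | A=compute:t0 B=load:t1 [tied]
step 2: L[2]=7 C[1]=2 → dur=7, Σ=17 | A=load:t2 B=compute:t1 [load-bound]
step 3: L[3]=8 C[2]=7 → dur=8, Σ=25 | A=compute:t2 B=load:t3 [load-bound]
step 4: L[4]=4 C[3]=8 → dur=8, Σ=33 | A=load:t4 B=compute:t3 [compute-bound]
step 5: L[5]=2 C[4]=2 → dur=2, Σ=35 | A=compute:t4 B=load:t5 [tied]
step 6: L[6]=2 C[5]=7 → dur=7, Σ=42 | A=load:t6 B=compute:t5 [compute-bound]
step 7: L[7]=5 C[6]=4 → dur=5, Σ=47 | A=compute:t6 B=load:t7 [load-bound]
step 8: C[7]=3 → dur=3, Σ=50 | A=idle B=compute:t7 [compute-only]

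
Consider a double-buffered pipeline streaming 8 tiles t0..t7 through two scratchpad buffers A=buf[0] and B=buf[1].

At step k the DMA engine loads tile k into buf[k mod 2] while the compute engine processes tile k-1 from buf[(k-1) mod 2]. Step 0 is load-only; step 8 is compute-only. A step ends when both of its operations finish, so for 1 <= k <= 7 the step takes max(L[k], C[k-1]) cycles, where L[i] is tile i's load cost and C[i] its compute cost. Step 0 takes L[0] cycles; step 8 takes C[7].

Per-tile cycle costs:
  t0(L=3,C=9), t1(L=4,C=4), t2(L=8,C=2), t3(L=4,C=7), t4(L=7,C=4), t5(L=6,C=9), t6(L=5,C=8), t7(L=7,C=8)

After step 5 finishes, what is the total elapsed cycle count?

end_cycle[5] = 37

[0] DMA t0→A (3c) ∥ CU idle ⇒ 3c, clock 3
[1] DMA t1→B (4c) ∥ CU A:t0 (9c) ⇒ 9c, clock 12
[2] DMA t2→A (8c) ∥ CU B:t1 (4c) ⇒ 8c, clock 20
[3] DMA t3→B (4c) ∥ CU A:t2 (2c) ⇒ 4c, clock 24
[4] DMA t4→A (7c) ∥ CU B:t3 (7c) ⇒ 7c, clock 31
[5] DMA t5→B (6c) ∥ CU A:t4 (4c) ⇒ 6c, clock 37
[6] DMA t6→A (5c) ∥ CU B:t5 (9c) ⇒ 9c, clock 46
[7] DMA t7→B (7c) ∥ CU A:t6 (8c) ⇒ 8c, clock 54
[8] DMA idle ∥ CU B:t7 (8c) ⇒ 8c, clock 62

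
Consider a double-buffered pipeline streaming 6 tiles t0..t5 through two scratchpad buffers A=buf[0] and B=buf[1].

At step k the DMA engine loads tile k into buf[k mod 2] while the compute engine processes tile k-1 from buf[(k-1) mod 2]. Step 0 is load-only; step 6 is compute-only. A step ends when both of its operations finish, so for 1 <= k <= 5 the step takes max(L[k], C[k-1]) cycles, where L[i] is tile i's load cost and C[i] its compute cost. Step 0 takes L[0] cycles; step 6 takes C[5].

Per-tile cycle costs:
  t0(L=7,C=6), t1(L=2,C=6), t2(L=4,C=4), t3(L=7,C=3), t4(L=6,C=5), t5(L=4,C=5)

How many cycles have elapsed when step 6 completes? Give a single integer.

k=0 load=t0/7c comp=- wait=7 total=7
k=1 load=t1/2c comp=t0/6c wait=6 total=13
k=2 load=t2/4c comp=t1/6c wait=6 total=19
k=3 load=t3/7c comp=t2/4c wait=7 total=26
k=4 load=t4/6c comp=t3/3c wait=6 total=32
k=5 load=t5/4c comp=t4/5c wait=5 total=37
k=6 load=- comp=t5/5c wait=5 total=42

end_cycle[6] = 42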